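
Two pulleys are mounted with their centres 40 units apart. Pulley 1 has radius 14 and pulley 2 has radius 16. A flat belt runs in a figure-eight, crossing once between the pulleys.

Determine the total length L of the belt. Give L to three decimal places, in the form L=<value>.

L=198.047

crossed belt: β = asin((r1+r2)/C) = asin(30/40) = 48.5904°
wrap1 = wrap2 = π + 2β = 277.1808°
tangent length = C·cosβ = 26.4575
L = (r1+r2)·wrap + 2·C·cosβ = 30·4.8377 + 2·26.4575 = 198.0465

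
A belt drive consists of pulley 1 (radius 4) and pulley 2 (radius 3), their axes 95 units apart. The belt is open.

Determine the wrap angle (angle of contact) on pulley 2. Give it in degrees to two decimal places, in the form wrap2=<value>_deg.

wrap2=178.79_deg

open belt: β = asin((r2−r1)/C) = asin(-1/95) = -0.6031°
wrap1 = π − 2β = 181.2062°
wrap2 = π + 2β = 178.7938°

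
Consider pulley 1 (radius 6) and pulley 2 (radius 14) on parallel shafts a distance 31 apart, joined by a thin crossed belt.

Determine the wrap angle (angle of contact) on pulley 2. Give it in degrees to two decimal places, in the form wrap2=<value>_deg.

crossed belt: β = asin((r1+r2)/C) = asin(20/31) = 40.1778°
wrap1 = wrap2 = π + 2β = 260.3555°

wrap2=260.36_deg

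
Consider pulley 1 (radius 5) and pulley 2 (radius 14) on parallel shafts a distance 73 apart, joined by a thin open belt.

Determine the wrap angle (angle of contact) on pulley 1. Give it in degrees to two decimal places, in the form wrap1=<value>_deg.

wrap1=165.84_deg

open belt: β = asin((r2−r1)/C) = asin(9/73) = 7.0819°
wrap1 = π − 2β = 165.8362°
wrap2 = π + 2β = 194.1638°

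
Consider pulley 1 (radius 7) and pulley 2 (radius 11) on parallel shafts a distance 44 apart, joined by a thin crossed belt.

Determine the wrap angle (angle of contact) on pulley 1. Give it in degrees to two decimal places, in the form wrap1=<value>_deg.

crossed belt: β = asin((r1+r2)/C) = asin(18/44) = 24.1477°
wrap1 = wrap2 = π + 2β = 228.2955°

wrap1=228.30_deg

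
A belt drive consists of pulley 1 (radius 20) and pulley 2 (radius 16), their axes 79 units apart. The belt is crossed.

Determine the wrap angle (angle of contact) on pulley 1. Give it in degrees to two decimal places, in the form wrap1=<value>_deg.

wrap1=234.22_deg

crossed belt: β = asin((r1+r2)/C) = asin(36/79) = 27.1097°
wrap1 = wrap2 = π + 2β = 234.2195°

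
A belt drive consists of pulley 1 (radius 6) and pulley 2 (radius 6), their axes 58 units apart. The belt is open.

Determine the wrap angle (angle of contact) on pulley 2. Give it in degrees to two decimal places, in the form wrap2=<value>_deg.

wrap2=180.00_deg

open belt: β = asin((r2−r1)/C) = asin(0/58) = 0.0000°
wrap1 = π − 2β = 180.0000°
wrap2 = π + 2β = 180.0000°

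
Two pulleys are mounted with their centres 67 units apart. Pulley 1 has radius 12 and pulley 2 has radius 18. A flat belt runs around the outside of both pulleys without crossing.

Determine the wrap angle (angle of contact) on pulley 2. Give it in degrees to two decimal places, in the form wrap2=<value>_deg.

open belt: β = asin((r2−r1)/C) = asin(6/67) = 5.1378°
wrap1 = π − 2β = 169.7243°
wrap2 = π + 2β = 190.2757°

wrap2=190.28_deg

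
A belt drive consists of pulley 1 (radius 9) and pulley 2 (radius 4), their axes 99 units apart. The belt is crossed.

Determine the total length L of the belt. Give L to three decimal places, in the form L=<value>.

crossed belt: β = asin((r1+r2)/C) = asin(13/99) = 7.5455°
wrap1 = wrap2 = π + 2β = 195.0910°
tangent length = C·cosβ = 98.1428
L = (r1+r2)·wrap + 2·C·cosβ = 13·3.4050 + 2·98.1428 = 240.5502

L=240.550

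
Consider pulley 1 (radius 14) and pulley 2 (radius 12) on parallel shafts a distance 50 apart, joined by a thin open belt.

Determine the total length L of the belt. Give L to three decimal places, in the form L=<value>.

L=181.761

open belt: β = asin((r2−r1)/C) = asin(-2/50) = -2.2924°
wrap1 = π − 2β = 184.5849°
wrap2 = π + 2β = 175.4151°
tangent length = C·cosβ = 49.9600
L = r1·wrap1 + r2·wrap2 + 2·C·cosβ = 14·3.2216 + 12·3.0616 + 2·49.9600 = 181.7614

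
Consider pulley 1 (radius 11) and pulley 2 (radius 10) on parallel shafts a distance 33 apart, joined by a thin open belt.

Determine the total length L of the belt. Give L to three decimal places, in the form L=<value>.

L=132.004

open belt: β = asin((r2−r1)/C) = asin(-1/33) = -1.7365°
wrap1 = π − 2β = 183.4730°
wrap2 = π + 2β = 176.5270°
tangent length = C·cosβ = 32.9848
L = r1·wrap1 + r2·wrap2 + 2·C·cosβ = 11·3.2022 + 10·3.0810 + 2·32.9848 = 132.0038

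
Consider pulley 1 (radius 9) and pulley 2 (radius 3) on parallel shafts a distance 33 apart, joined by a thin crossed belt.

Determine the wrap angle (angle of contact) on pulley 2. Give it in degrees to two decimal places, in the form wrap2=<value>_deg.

wrap2=222.65_deg

crossed belt: β = asin((r1+r2)/C) = asin(12/33) = 21.3237°
wrap1 = wrap2 = π + 2β = 222.6474°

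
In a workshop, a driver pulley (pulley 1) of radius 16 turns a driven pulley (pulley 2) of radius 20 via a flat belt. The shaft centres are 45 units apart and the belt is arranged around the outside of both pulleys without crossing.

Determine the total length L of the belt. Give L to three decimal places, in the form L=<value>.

L=203.453

open belt: β = asin((r2−r1)/C) = asin(4/45) = 5.0997°
wrap1 = π − 2β = 169.8006°
wrap2 = π + 2β = 190.1994°
tangent length = C·cosβ = 44.8219
L = r1·wrap1 + r2·wrap2 + 2·C·cosβ = 16·2.9636 + 20·3.3196 + 2·44.8219 = 203.4531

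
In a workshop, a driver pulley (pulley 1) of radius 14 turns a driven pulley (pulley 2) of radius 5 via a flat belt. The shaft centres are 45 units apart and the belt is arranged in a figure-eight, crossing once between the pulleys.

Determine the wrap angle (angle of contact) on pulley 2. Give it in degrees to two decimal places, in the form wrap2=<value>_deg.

wrap2=229.95_deg

crossed belt: β = asin((r1+r2)/C) = asin(19/45) = 24.9750°
wrap1 = wrap2 = π + 2β = 229.9499°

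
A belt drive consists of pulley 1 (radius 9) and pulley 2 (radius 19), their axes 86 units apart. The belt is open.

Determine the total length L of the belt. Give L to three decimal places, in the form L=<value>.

open belt: β = asin((r2−r1)/C) = asin(10/86) = 6.6774°
wrap1 = π − 2β = 166.6452°
wrap2 = π + 2β = 193.3548°
tangent length = C·cosβ = 85.4166
L = r1·wrap1 + r2·wrap2 + 2·C·cosβ = 9·2.9085 + 19·3.3747 + 2·85.4166 = 261.1287

L=261.129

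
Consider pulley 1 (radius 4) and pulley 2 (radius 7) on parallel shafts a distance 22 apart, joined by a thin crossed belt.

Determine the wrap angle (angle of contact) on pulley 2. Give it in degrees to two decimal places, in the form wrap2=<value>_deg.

wrap2=240.00_deg

crossed belt: β = asin((r1+r2)/C) = asin(11/22) = 30.0000°
wrap1 = wrap2 = π + 2β = 240.0000°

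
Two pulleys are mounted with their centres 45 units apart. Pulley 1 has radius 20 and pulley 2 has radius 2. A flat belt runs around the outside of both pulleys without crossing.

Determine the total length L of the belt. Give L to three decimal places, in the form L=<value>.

L=166.416

open belt: β = asin((r2−r1)/C) = asin(-18/45) = -23.5782°
wrap1 = π − 2β = 227.1564°
wrap2 = π + 2β = 132.8436°
tangent length = C·cosβ = 41.2432
L = r1·wrap1 + r2·wrap2 + 2·C·cosβ = 20·3.9646 + 2·2.3186 + 2·41.2432 = 166.4160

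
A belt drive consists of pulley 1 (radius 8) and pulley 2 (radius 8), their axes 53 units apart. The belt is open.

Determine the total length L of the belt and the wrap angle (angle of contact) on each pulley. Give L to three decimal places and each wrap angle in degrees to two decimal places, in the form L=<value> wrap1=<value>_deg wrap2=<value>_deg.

open belt: β = asin((r2−r1)/C) = asin(0/53) = 0.0000°
wrap1 = π − 2β = 180.0000°
wrap2 = π + 2β = 180.0000°
tangent length = C·cosβ = 53.0000
L = r1·wrap1 + r2·wrap2 + 2·C·cosβ = 8·3.1416 + 8·3.1416 + 2·53.0000 = 156.2655

L=156.265 wrap1=180.00_deg wrap2=180.00_deg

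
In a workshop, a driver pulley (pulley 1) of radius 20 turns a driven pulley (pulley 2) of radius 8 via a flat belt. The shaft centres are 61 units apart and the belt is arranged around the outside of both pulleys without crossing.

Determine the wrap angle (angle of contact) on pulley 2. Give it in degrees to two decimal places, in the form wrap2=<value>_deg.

wrap2=157.31_deg

open belt: β = asin((r2−r1)/C) = asin(-12/61) = -11.3453°
wrap1 = π − 2β = 202.6906°
wrap2 = π + 2β = 157.3094°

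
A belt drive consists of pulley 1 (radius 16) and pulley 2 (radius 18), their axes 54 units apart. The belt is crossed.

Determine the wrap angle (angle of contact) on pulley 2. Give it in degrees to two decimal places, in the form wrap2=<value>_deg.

crossed belt: β = asin((r1+r2)/C) = asin(34/54) = 39.0228°
wrap1 = wrap2 = π + 2β = 258.0456°

wrap2=258.05_deg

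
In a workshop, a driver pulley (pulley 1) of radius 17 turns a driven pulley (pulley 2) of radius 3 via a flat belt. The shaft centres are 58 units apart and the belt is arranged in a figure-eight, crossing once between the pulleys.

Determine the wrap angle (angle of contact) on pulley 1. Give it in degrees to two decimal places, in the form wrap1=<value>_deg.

wrap1=220.34_deg

crossed belt: β = asin((r1+r2)/C) = asin(20/58) = 20.1713°
wrap1 = wrap2 = π + 2β = 220.3425°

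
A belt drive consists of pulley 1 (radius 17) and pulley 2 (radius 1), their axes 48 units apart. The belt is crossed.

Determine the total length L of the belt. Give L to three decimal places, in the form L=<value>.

crossed belt: β = asin((r1+r2)/C) = asin(18/48) = 22.0243°
wrap1 = wrap2 = π + 2β = 224.0486°
tangent length = C·cosβ = 44.4972
L = (r1+r2)·wrap + 2·C·cosβ = 18·3.9104 + 2·44.4972 = 159.3813

L=159.381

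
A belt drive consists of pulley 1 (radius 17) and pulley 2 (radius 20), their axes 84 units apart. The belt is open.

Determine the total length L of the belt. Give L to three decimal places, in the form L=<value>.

L=284.346

open belt: β = asin((r2−r1)/C) = asin(3/84) = 2.0467°
wrap1 = π − 2β = 175.9066°
wrap2 = π + 2β = 184.0934°
tangent length = C·cosβ = 83.9464
L = r1·wrap1 + r2·wrap2 + 2·C·cosβ = 17·3.0701 + 20·3.2130 + 2·83.9464 = 284.3461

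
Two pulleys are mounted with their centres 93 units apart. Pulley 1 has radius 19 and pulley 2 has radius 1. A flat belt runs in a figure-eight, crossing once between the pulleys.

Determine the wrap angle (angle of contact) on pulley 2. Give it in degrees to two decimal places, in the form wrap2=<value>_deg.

crossed belt: β = asin((r1+r2)/C) = asin(20/93) = 12.4187°
wrap1 = wrap2 = π + 2β = 204.8374°

wrap2=204.84_deg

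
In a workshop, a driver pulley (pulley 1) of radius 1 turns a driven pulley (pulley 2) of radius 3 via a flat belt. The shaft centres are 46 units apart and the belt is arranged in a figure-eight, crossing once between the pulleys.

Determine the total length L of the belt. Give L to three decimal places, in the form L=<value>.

L=104.914

crossed belt: β = asin((r1+r2)/C) = asin(4/46) = 4.9885°
wrap1 = wrap2 = π + 2β = 189.9771°
tangent length = C·cosβ = 45.8258
L = (r1+r2)·wrap + 2·C·cosβ = 4·3.3157 + 2·45.8258 = 104.9144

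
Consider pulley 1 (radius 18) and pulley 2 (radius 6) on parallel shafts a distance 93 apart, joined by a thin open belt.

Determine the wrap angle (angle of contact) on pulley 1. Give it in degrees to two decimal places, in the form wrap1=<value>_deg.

wrap1=194.83_deg

open belt: β = asin((r2−r1)/C) = asin(-12/93) = -7.4137°
wrap1 = π − 2β = 194.8273°
wrap2 = π + 2β = 165.1727°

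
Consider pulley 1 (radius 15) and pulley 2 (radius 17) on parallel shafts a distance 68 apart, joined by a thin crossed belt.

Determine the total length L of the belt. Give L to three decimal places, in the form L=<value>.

crossed belt: β = asin((r1+r2)/C) = asin(32/68) = 28.0725°
wrap1 = wrap2 = π + 2β = 236.1450°
tangent length = C·cosβ = 60.0000
L = (r1+r2)·wrap + 2·C·cosβ = 32·4.1215 + 2·60.0000 = 251.8882

L=251.888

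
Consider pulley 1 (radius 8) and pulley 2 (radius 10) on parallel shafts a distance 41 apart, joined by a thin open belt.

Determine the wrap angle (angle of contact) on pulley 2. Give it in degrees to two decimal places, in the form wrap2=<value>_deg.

wrap2=185.59_deg

open belt: β = asin((r2−r1)/C) = asin(2/41) = 2.7960°
wrap1 = π − 2β = 174.4079°
wrap2 = π + 2β = 185.5921°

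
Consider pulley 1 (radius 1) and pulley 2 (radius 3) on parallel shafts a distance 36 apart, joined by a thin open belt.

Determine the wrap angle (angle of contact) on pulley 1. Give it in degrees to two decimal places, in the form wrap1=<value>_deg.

wrap1=173.63_deg

open belt: β = asin((r2−r1)/C) = asin(2/36) = 3.1847°
wrap1 = π − 2β = 173.6305°
wrap2 = π + 2β = 186.3695°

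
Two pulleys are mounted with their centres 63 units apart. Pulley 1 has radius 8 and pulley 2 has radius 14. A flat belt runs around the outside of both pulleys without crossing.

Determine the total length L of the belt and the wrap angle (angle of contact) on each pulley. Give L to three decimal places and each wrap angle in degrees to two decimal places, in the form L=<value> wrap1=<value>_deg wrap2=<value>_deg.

L=195.687 wrap1=169.07_deg wrap2=190.93_deg

open belt: β = asin((r2−r1)/C) = asin(6/63) = 5.4650°
wrap1 = π − 2β = 169.0700°
wrap2 = π + 2β = 190.9300°
tangent length = C·cosβ = 62.7136
L = r1·wrap1 + r2·wrap2 + 2·C·cosβ = 8·2.9508 + 14·3.3324 + 2·62.7136 = 195.6869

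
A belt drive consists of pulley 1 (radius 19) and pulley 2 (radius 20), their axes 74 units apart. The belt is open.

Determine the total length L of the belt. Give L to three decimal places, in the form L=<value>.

open belt: β = asin((r2−r1)/C) = asin(1/74) = 0.7743°
wrap1 = π − 2β = 178.4514°
wrap2 = π + 2β = 181.5486°
tangent length = C·cosβ = 73.9932
L = r1·wrap1 + r2·wrap2 + 2·C·cosβ = 19·3.1146 + 20·3.1686 + 2·73.9932 = 270.5356

L=270.536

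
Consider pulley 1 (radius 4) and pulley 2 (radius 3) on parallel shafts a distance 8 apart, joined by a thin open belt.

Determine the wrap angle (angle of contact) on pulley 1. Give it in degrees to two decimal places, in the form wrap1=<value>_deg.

open belt: β = asin((r2−r1)/C) = asin(-1/8) = -7.1808°
wrap1 = π − 2β = 194.3615°
wrap2 = π + 2β = 165.6385°

wrap1=194.36_deg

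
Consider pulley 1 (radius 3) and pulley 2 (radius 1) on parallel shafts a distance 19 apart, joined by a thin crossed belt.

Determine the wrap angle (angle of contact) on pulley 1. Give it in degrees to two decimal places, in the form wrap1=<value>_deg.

wrap1=204.31_deg

crossed belt: β = asin((r1+r2)/C) = asin(4/19) = 12.1532°
wrap1 = wrap2 = π + 2β = 204.3064°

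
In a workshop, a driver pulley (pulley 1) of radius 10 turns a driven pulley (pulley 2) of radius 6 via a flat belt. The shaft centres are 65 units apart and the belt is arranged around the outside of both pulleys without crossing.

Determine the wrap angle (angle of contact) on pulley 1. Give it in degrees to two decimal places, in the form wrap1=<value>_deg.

open belt: β = asin((r2−r1)/C) = asin(-4/65) = -3.5281°
wrap1 = π − 2β = 187.0562°
wrap2 = π + 2β = 172.9438°

wrap1=187.06_deg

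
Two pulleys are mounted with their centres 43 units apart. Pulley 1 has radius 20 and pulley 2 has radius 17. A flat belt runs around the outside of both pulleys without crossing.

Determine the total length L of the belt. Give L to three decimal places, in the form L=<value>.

L=202.448

open belt: β = asin((r2−r1)/C) = asin(-3/43) = -4.0006°
wrap1 = π − 2β = 188.0013°
wrap2 = π + 2β = 171.9987°
tangent length = C·cosβ = 42.8952
L = r1·wrap1 + r2·wrap2 + 2·C·cosβ = 20·3.2812 + 17·3.0019 + 2·42.8952 = 202.4483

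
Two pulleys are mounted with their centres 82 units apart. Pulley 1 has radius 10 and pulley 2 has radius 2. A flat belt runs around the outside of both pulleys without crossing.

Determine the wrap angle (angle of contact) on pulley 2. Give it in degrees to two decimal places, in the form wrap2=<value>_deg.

open belt: β = asin((r2−r1)/C) = asin(-8/82) = -5.5987°
wrap1 = π − 2β = 191.1975°
wrap2 = π + 2β = 168.8025°

wrap2=168.80_deg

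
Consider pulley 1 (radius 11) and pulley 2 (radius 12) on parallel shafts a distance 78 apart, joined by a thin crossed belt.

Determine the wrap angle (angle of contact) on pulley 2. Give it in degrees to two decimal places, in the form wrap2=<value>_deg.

wrap2=214.30_deg

crossed belt: β = asin((r1+r2)/C) = asin(23/78) = 17.1498°
wrap1 = wrap2 = π + 2β = 214.2997°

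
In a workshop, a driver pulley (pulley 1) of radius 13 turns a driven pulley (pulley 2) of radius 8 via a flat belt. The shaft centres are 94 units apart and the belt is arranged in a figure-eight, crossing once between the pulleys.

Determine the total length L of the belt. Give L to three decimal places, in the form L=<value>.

L=258.685

crossed belt: β = asin((r1+r2)/C) = asin(21/94) = 12.9091°
wrap1 = wrap2 = π + 2β = 205.8181°
tangent length = C·cosβ = 91.6242
L = (r1+r2)·wrap + 2·C·cosβ = 21·3.5922 + 2·91.6242 = 258.6847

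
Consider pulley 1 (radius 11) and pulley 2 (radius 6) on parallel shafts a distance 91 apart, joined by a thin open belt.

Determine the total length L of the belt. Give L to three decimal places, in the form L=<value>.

L=235.682

open belt: β = asin((r2−r1)/C) = asin(-5/91) = -3.1497°
wrap1 = π − 2β = 186.2994°
wrap2 = π + 2β = 173.7006°
tangent length = C·cosβ = 90.8625
L = r1·wrap1 + r2·wrap2 + 2·C·cosβ = 11·3.2515 + 6·3.0316 + 2·90.8625 = 235.6819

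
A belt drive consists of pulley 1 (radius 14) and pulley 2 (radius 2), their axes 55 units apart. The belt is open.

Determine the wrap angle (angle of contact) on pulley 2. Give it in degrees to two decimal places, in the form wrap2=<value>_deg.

wrap2=154.80_deg

open belt: β = asin((r2−r1)/C) = asin(-12/55) = -12.6023°
wrap1 = π − 2β = 205.2045°
wrap2 = π + 2β = 154.7955°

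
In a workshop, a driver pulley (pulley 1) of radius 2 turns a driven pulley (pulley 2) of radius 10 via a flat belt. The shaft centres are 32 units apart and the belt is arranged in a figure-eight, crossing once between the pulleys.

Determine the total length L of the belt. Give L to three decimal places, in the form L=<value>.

crossed belt: β = asin((r1+r2)/C) = asin(12/32) = 22.0243°
wrap1 = wrap2 = π + 2β = 224.0486°
tangent length = C·cosβ = 29.6648
L = (r1+r2)·wrap + 2·C·cosβ = 12·3.9104 + 2·29.6648 = 106.2542

L=106.254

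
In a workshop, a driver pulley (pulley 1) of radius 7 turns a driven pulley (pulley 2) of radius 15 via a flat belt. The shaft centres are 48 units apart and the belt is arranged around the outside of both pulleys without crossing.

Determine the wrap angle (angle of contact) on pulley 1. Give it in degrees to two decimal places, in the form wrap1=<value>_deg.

wrap1=160.81_deg

open belt: β = asin((r2−r1)/C) = asin(8/48) = 9.5941°
wrap1 = π − 2β = 160.8119°
wrap2 = π + 2β = 199.1881°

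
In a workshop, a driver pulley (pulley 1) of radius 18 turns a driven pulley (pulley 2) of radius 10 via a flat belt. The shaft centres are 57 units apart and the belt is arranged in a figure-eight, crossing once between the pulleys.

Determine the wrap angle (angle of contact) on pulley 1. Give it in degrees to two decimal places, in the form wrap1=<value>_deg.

wrap1=238.84_deg

crossed belt: β = asin((r1+r2)/C) = asin(28/57) = 29.4213°
wrap1 = wrap2 = π + 2β = 238.8427°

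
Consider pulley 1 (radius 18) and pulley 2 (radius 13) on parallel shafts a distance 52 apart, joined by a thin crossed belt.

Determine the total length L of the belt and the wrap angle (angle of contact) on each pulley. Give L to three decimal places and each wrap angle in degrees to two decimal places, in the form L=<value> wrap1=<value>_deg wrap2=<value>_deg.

L=220.487 wrap1=253.19_deg wrap2=253.19_deg

crossed belt: β = asin((r1+r2)/C) = asin(31/52) = 36.5949°
wrap1 = wrap2 = π + 2β = 253.1899°
tangent length = C·cosβ = 41.7493
L = (r1+r2)·wrap + 2·C·cosβ = 31·4.4190 + 2·41.7493 = 220.4874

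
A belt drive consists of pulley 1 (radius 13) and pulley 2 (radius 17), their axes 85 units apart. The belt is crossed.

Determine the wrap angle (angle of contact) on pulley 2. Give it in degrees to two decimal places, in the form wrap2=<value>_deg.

wrap2=221.33_deg

crossed belt: β = asin((r1+r2)/C) = asin(30/85) = 20.6673°
wrap1 = wrap2 = π + 2β = 221.3346°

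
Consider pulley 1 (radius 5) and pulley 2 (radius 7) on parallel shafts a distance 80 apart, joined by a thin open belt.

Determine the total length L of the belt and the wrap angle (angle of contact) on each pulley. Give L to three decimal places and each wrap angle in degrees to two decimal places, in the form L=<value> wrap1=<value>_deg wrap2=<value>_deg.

L=197.749 wrap1=177.13_deg wrap2=182.87_deg

open belt: β = asin((r2−r1)/C) = asin(2/80) = 1.4325°
wrap1 = π − 2β = 177.1349°
wrap2 = π + 2β = 182.8651°
tangent length = C·cosβ = 79.9750
L = r1·wrap1 + r2·wrap2 + 2·C·cosβ = 5·3.0916 + 7·3.1916 + 2·79.9750 = 197.7491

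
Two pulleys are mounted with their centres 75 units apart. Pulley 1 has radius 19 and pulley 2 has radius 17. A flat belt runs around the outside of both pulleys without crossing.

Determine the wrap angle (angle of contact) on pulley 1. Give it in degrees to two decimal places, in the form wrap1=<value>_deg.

open belt: β = asin((r2−r1)/C) = asin(-2/75) = -1.5281°
wrap1 = π − 2β = 183.0561°
wrap2 = π + 2β = 176.9439°

wrap1=183.06_deg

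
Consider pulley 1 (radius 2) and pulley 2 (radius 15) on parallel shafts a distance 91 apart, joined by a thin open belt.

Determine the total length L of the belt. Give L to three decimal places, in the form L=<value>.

L=237.267

open belt: β = asin((r2−r1)/C) = asin(13/91) = 8.2132°
wrap1 = π − 2β = 163.5736°
wrap2 = π + 2β = 196.4264°
tangent length = C·cosβ = 90.0666
L = r1·wrap1 + r2·wrap2 + 2·C·cosβ = 2·2.8549 + 15·3.4283 + 2·90.0666 = 237.2674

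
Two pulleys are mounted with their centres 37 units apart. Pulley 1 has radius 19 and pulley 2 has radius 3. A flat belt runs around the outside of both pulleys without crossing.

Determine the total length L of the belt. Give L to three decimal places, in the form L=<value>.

open belt: β = asin((r2−r1)/C) = asin(-16/37) = -25.6220°
wrap1 = π − 2β = 231.2441°
wrap2 = π + 2β = 128.7559°
tangent length = C·cosβ = 33.3617
L = r1·wrap1 + r2·wrap2 + 2·C·cosβ = 19·4.0360 + 3·2.2472 + 2·33.3617 = 150.1484

L=150.148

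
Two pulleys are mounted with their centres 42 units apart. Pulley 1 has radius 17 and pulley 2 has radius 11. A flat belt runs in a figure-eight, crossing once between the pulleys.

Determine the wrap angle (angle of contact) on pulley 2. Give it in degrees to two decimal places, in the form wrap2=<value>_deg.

crossed belt: β = asin((r1+r2)/C) = asin(28/42) = 41.8103°
wrap1 = wrap2 = π + 2β = 263.6206°

wrap2=263.62_deg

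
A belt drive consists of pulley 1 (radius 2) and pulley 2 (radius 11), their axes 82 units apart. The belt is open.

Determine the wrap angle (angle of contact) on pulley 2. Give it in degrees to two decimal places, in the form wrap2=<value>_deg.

wrap2=192.60_deg

open belt: β = asin((r2−r1)/C) = asin(9/82) = 6.3013°
wrap1 = π − 2β = 167.3975°
wrap2 = π + 2β = 192.6025°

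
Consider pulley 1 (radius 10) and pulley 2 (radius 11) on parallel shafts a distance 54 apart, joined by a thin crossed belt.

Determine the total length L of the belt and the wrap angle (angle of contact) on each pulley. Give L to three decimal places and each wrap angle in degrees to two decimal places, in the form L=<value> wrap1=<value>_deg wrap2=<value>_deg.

crossed belt: β = asin((r1+r2)/C) = asin(21/54) = 22.8854°
wrap1 = wrap2 = π + 2β = 225.7708°
tangent length = C·cosβ = 49.7494
L = (r1+r2)·wrap + 2·C·cosβ = 21·3.9404 + 2·49.7494 = 182.2480

L=182.248 wrap1=225.77_deg wrap2=225.77_deg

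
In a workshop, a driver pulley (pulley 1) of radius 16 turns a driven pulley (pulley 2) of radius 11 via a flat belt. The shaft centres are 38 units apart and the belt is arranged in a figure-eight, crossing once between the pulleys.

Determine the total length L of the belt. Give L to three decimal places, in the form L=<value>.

L=180.975

crossed belt: β = asin((r1+r2)/C) = asin(27/38) = 45.2778°
wrap1 = wrap2 = π + 2β = 270.5555°
tangent length = C·cosβ = 26.7395
L = (r1+r2)·wrap + 2·C·cosβ = 27·4.7221 + 2·26.7395 = 180.9752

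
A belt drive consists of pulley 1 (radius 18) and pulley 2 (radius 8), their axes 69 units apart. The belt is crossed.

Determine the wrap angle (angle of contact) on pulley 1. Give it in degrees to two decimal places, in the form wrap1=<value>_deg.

crossed belt: β = asin((r1+r2)/C) = asin(26/69) = 22.1363°
wrap1 = wrap2 = π + 2β = 224.2726°

wrap1=224.27_deg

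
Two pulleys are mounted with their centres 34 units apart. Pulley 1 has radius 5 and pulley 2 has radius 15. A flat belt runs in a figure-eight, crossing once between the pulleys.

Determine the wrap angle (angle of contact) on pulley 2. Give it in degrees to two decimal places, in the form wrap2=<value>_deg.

crossed belt: β = asin((r1+r2)/C) = asin(20/34) = 36.0319°
wrap1 = wrap2 = π + 2β = 252.0638°

wrap2=252.06_deg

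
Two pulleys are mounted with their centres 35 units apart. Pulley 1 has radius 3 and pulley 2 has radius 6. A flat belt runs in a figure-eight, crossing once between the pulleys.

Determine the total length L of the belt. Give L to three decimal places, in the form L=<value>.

crossed belt: β = asin((r1+r2)/C) = asin(9/35) = 14.9006°
wrap1 = wrap2 = π + 2β = 209.8012°
tangent length = C·cosβ = 33.8231
L = (r1+r2)·wrap + 2·C·cosβ = 9·3.6617 + 2·33.8231 = 100.6016

L=100.602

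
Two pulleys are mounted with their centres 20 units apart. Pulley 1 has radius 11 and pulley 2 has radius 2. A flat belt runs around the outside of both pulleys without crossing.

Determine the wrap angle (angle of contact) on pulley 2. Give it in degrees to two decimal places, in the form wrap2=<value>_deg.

wrap2=126.51_deg

open belt: β = asin((r2−r1)/C) = asin(-9/20) = -26.7437°
wrap1 = π − 2β = 233.4874°
wrap2 = π + 2β = 126.5126°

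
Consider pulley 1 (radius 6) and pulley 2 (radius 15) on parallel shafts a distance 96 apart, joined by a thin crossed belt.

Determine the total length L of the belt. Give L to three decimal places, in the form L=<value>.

L=262.586

crossed belt: β = asin((r1+r2)/C) = asin(21/96) = 12.6356°
wrap1 = wrap2 = π + 2β = 205.2713°
tangent length = C·cosβ = 93.6750
L = (r1+r2)·wrap + 2·C·cosβ = 21·3.5827 + 2·93.6750 = 262.5858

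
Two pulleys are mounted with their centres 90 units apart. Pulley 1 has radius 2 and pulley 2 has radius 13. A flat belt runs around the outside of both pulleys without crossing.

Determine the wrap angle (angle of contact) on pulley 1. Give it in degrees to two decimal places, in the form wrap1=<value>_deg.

wrap1=165.96_deg

open belt: β = asin((r2−r1)/C) = asin(11/90) = 7.0204°
wrap1 = π − 2β = 165.9593°
wrap2 = π + 2β = 194.0407°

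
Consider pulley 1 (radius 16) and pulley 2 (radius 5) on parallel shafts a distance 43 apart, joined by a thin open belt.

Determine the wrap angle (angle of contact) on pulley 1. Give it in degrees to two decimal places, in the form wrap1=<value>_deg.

open belt: β = asin((r2−r1)/C) = asin(-11/43) = -14.8218°
wrap1 = π − 2β = 209.6436°
wrap2 = π + 2β = 150.3564°

wrap1=209.64_deg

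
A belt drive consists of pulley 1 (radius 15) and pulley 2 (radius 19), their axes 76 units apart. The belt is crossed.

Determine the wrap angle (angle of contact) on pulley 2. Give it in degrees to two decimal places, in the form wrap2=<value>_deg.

crossed belt: β = asin((r1+r2)/C) = asin(34/76) = 26.5750°
wrap1 = wrap2 = π + 2β = 233.1499°

wrap2=233.15_deg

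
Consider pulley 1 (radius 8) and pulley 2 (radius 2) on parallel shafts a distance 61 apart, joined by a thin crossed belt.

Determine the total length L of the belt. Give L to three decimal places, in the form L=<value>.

crossed belt: β = asin((r1+r2)/C) = asin(10/61) = 9.4353°
wrap1 = wrap2 = π + 2β = 198.8707°
tangent length = C·cosβ = 60.1747
L = (r1+r2)·wrap + 2·C·cosβ = 10·3.4709 + 2·60.1747 = 155.0590

L=155.059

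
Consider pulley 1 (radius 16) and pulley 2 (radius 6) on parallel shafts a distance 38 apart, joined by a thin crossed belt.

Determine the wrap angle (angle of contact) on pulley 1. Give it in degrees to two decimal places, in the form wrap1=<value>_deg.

crossed belt: β = asin((r1+r2)/C) = asin(22/38) = 35.3765°
wrap1 = wrap2 = π + 2β = 250.7531°

wrap1=250.75_deg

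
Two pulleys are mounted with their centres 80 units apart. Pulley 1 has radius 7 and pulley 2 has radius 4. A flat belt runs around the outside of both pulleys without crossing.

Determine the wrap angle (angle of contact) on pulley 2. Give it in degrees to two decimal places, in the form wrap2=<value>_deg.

open belt: β = asin((r2−r1)/C) = asin(-3/80) = -2.1491°
wrap1 = π − 2β = 184.2982°
wrap2 = π + 2β = 175.7018°

wrap2=175.70_deg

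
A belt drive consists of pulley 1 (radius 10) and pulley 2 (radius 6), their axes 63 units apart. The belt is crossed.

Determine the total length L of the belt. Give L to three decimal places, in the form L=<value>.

L=180.351

crossed belt: β = asin((r1+r2)/C) = asin(16/63) = 14.7125°
wrap1 = wrap2 = π + 2β = 209.4249°
tangent length = C·cosβ = 60.9344
L = (r1+r2)·wrap + 2·C·cosβ = 16·3.6552 + 2·60.9344 = 180.3513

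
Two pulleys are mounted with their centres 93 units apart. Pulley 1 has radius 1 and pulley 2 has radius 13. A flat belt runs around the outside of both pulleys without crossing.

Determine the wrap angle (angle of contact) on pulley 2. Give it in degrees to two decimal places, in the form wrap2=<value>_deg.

wrap2=194.83_deg

open belt: β = asin((r2−r1)/C) = asin(12/93) = 7.4137°
wrap1 = π − 2β = 165.1727°
wrap2 = π + 2β = 194.8273°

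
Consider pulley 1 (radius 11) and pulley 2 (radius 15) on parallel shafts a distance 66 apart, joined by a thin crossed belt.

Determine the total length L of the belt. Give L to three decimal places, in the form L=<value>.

crossed belt: β = asin((r1+r2)/C) = asin(26/66) = 23.1998°
wrap1 = wrap2 = π + 2β = 226.3997°
tangent length = C·cosβ = 60.6630
L = (r1+r2)·wrap + 2·C·cosβ = 26·3.9514 + 2·60.6630 = 224.0629

L=224.063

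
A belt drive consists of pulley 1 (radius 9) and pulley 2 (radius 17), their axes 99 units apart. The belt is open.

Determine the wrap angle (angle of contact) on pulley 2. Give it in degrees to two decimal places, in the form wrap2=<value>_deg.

wrap2=189.27_deg

open belt: β = asin((r2−r1)/C) = asin(8/99) = 4.6350°
wrap1 = π − 2β = 170.7300°
wrap2 = π + 2β = 189.2700°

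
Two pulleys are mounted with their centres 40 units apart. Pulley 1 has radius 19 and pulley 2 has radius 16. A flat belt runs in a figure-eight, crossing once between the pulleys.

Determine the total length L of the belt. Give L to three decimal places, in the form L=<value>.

L=223.266

crossed belt: β = asin((r1+r2)/C) = asin(35/40) = 61.0450°
wrap1 = wrap2 = π + 2β = 302.0900°
tangent length = C·cosβ = 19.3649
L = (r1+r2)·wrap + 2·C·cosβ = 35·5.2725 + 2·19.3649 = 223.2661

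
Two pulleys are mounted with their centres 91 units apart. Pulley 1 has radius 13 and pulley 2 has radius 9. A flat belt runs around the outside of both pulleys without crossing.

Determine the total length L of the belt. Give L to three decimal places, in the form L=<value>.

L=251.291

open belt: β = asin((r2−r1)/C) = asin(-4/91) = -2.5193°
wrap1 = π − 2β = 185.0386°
wrap2 = π + 2β = 174.9614°
tangent length = C·cosβ = 90.9120
L = r1·wrap1 + r2·wrap2 + 2·C·cosβ = 13·3.2295 + 9·3.0537 + 2·90.9120 = 251.2909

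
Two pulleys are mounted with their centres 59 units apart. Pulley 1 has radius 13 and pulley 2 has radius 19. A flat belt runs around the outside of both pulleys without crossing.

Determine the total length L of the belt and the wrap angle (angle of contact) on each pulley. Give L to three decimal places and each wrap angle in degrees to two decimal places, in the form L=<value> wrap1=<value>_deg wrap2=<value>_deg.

L=219.142 wrap1=168.33_deg wrap2=191.67_deg

open belt: β = asin((r2−r1)/C) = asin(6/59) = 5.8368°
wrap1 = π − 2β = 168.3264°
wrap2 = π + 2β = 191.6736°
tangent length = C·cosβ = 58.6941
L = r1·wrap1 + r2·wrap2 + 2·C·cosβ = 13·2.9379 + 19·3.3453 + 2·58.6941 = 219.1417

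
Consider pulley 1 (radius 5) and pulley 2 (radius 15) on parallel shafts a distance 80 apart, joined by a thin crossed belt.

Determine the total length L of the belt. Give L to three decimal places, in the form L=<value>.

crossed belt: β = asin((r1+r2)/C) = asin(20/80) = 14.4775°
wrap1 = wrap2 = π + 2β = 208.9550°
tangent length = C·cosβ = 77.4597
L = (r1+r2)·wrap + 2·C·cosβ = 20·3.6470 + 2·77.4597 = 227.8584

L=227.858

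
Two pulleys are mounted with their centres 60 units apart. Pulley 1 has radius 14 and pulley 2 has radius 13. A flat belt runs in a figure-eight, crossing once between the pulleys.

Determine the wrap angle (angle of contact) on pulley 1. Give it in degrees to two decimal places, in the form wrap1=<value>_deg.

crossed belt: β = asin((r1+r2)/C) = asin(27/60) = 26.7437°
wrap1 = wrap2 = π + 2β = 233.4874°

wrap1=233.49_deg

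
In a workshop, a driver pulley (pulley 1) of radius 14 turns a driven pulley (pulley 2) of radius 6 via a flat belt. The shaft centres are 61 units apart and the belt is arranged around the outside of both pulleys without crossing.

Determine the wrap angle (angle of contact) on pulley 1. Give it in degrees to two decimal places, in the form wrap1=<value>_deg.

open belt: β = asin((r2−r1)/C) = asin(-8/61) = -7.5359°
wrap1 = π − 2β = 195.0718°
wrap2 = π + 2β = 164.9282°

wrap1=195.07_deg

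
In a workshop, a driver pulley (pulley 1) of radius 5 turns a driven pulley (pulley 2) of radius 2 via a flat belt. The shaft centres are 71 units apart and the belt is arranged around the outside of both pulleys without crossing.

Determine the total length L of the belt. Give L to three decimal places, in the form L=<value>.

L=164.118

open belt: β = asin((r2−r1)/C) = asin(-3/71) = -2.4217°
wrap1 = π − 2β = 184.8433°
wrap2 = π + 2β = 175.1567°
tangent length = C·cosβ = 70.9366
L = r1·wrap1 + r2·wrap2 + 2·C·cosβ = 5·3.2261 + 2·3.0571 + 2·70.9366 = 164.1179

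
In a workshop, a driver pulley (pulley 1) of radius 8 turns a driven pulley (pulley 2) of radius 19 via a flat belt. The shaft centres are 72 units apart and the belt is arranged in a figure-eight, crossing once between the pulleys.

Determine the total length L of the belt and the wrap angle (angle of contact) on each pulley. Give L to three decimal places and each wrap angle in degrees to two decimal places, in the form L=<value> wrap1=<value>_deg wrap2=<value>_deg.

crossed belt: β = asin((r1+r2)/C) = asin(27/72) = 22.0243°
wrap1 = wrap2 = π + 2β = 224.0486°
tangent length = C·cosβ = 66.7458
L = (r1+r2)·wrap + 2·C·cosβ = 27·3.9104 + 2·66.7458 = 239.0720

L=239.072 wrap1=224.05_deg wrap2=224.05_deg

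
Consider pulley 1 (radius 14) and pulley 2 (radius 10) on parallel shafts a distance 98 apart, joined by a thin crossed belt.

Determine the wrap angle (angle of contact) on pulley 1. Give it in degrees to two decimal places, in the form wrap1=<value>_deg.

crossed belt: β = asin((r1+r2)/C) = asin(24/98) = 14.1758°
wrap1 = wrap2 = π + 2β = 208.3516°

wrap1=208.35_deg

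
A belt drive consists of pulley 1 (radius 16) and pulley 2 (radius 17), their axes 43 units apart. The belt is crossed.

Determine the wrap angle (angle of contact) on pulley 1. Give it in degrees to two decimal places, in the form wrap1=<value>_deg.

wrap1=280.25_deg

crossed belt: β = asin((r1+r2)/C) = asin(33/43) = 50.1247°
wrap1 = wrap2 = π + 2β = 280.2494°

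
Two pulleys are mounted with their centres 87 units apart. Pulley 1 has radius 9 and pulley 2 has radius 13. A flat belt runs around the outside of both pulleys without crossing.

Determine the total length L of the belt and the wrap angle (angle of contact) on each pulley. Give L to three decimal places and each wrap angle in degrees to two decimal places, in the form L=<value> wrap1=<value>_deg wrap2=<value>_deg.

L=243.299 wrap1=174.73_deg wrap2=185.27_deg

open belt: β = asin((r2−r1)/C) = asin(4/87) = 2.6352°
wrap1 = π − 2β = 174.7296°
wrap2 = π + 2β = 185.2704°
tangent length = C·cosβ = 86.9080
L = r1·wrap1 + r2·wrap2 + 2·C·cosβ = 9·3.0496 + 13·3.2336 + 2·86.9080 = 243.2990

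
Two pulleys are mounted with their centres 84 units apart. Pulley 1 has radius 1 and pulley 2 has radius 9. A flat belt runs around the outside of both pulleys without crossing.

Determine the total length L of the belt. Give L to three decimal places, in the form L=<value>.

open belt: β = asin((r2−r1)/C) = asin(8/84) = 5.4650°
wrap1 = π − 2β = 169.0700°
wrap2 = π + 2β = 190.9300°
tangent length = C·cosβ = 83.6182
L = r1·wrap1 + r2·wrap2 + 2·C·cosβ = 1·2.9508 + 9·3.3324 + 2·83.6182 = 200.1784

L=200.178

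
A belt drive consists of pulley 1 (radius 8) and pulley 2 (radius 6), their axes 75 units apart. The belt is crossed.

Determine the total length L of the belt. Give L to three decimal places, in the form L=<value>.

L=196.603

crossed belt: β = asin((r1+r2)/C) = asin(14/75) = 10.7583°
wrap1 = wrap2 = π + 2β = 201.5166°
tangent length = C·cosβ = 73.6817
L = (r1+r2)·wrap + 2·C·cosβ = 14·3.5171 + 2·73.6817 = 196.6033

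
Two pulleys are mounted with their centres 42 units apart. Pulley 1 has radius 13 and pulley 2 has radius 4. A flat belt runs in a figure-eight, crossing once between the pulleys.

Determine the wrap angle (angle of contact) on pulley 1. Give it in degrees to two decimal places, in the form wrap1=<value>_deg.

wrap1=227.75_deg

crossed belt: β = asin((r1+r2)/C) = asin(17/42) = 23.8762°
wrap1 = wrap2 = π + 2β = 227.7524°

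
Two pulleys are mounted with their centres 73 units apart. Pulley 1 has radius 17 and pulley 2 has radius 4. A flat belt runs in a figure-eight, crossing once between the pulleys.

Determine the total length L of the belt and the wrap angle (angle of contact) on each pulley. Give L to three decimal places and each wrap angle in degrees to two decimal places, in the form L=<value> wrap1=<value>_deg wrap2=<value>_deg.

L=218.057 wrap1=213.44_deg wrap2=213.44_deg

crossed belt: β = asin((r1+r2)/C) = asin(21/73) = 16.7186°
wrap1 = wrap2 = π + 2β = 213.4372°
tangent length = C·cosβ = 69.9142
L = (r1+r2)·wrap + 2·C·cosβ = 21·3.7252 + 2·69.9142 = 218.0573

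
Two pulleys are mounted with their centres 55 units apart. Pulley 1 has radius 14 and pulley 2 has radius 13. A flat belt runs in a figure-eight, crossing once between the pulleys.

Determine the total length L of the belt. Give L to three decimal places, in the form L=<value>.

L=208.365

crossed belt: β = asin((r1+r2)/C) = asin(27/55) = 29.4004°
wrap1 = wrap2 = π + 2β = 238.8007°
tangent length = C·cosβ = 47.9166
L = (r1+r2)·wrap + 2·C·cosβ = 27·4.1679 + 2·47.9166 = 208.3654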